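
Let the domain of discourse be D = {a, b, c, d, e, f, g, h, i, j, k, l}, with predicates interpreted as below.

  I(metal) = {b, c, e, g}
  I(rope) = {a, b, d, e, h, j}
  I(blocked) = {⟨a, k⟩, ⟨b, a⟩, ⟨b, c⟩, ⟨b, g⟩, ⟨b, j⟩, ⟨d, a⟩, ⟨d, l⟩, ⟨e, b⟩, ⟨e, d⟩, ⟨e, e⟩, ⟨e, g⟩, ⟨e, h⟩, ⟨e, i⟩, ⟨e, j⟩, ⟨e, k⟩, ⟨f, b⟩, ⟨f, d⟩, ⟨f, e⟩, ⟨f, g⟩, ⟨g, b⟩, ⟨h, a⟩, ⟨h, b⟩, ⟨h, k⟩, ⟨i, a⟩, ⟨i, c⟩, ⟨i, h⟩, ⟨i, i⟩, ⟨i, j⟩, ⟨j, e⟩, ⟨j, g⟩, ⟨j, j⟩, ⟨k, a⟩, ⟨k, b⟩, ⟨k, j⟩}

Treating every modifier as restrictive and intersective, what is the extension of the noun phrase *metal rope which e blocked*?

⟦which e blocked⟧ = {x : ⟨e, x⟩ ∈ ⟦blocked⟧} = {b, d, e, g, h, i, j, k}
⟦rope⟧ = {a, b, d, e, h, j}
… ∩ ⟦which e blocked⟧ = {a, b, d, e, h, j} ∩ {b, d, e, g, h, i, j, k} = {b, d, e, h, j}
… ∩ ⟦metal⟧ = {b, d, e, h, j} ∩ {b, c, e, g} = {b, e}
So ⟦metal rope which e blocked⟧ = {b, e}.

{b, e}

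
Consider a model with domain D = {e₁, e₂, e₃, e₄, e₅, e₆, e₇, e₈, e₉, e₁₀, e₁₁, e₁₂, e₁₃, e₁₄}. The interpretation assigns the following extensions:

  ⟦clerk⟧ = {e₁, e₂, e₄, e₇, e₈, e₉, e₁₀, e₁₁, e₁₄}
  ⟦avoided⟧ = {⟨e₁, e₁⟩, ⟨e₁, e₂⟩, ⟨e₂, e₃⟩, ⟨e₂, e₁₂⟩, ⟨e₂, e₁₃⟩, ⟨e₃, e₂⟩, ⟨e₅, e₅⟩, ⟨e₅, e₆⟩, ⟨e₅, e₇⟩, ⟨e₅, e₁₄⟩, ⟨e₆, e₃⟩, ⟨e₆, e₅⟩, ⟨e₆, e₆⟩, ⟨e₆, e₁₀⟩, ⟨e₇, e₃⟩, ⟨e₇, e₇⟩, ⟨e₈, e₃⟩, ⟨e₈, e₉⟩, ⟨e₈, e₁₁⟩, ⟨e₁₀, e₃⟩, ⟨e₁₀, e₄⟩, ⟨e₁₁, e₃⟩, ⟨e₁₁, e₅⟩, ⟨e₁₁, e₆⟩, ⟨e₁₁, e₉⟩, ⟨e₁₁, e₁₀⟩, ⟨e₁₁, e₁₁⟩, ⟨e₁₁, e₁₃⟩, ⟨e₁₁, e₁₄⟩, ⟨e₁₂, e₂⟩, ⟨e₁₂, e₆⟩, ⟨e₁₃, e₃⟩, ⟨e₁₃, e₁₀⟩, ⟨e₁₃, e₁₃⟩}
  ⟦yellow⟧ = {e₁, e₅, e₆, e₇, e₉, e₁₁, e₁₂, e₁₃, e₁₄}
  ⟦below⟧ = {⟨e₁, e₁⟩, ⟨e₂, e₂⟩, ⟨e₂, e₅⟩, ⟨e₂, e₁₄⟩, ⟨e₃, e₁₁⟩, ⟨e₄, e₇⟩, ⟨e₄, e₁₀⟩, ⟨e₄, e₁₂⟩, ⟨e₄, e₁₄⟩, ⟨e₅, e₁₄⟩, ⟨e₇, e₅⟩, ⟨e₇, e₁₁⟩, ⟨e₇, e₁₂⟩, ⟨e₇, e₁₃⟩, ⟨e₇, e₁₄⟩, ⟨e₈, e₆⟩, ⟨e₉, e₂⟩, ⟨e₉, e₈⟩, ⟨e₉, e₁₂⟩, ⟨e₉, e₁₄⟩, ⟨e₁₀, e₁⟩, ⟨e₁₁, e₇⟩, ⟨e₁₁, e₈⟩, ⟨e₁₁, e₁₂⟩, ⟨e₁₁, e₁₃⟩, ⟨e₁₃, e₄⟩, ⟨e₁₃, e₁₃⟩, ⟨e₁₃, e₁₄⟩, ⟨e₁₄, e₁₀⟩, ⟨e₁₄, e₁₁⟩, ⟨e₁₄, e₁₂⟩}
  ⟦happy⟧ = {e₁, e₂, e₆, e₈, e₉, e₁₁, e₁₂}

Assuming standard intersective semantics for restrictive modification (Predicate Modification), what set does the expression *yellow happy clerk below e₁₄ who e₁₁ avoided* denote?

⟦below e₁₄⟧ = {x : ⟨x, e₁₄⟩ ∈ ⟦below⟧} = {e₂, e₄, e₅, e₇, e₉, e₁₃}
⟦who e₁₁ avoided⟧ = {x : ⟨e₁₁, x⟩ ∈ ⟦avoided⟧} = {e₃, e₅, e₆, e₉, e₁₀, e₁₁, e₁₃, e₁₄}
⟦clerk⟧ = {e₁, e₂, e₄, e₇, e₈, e₉, e₁₀, e₁₁, e₁₄}
… ∩ ⟦below e₁₄⟧ = {e₁, e₂, e₄, e₇, e₈, e₉, e₁₀, e₁₁, e₁₄} ∩ {e₂, e₄, e₅, e₇, e₉, e₁₃} = {e₂, e₄, e₇, e₉}
… ∩ ⟦who e₁₁ avoided⟧ = {e₂, e₄, e₇, e₉} ∩ {e₃, e₅, e₆, e₉, e₁₀, e₁₁, e₁₃, e₁₄} = {e₉}
… ∩ ⟦yellow⟧ = {e₉} ∩ {e₁, e₅, e₆, e₇, e₉, e₁₁, e₁₂, e₁₃, e₁₄} = {e₉}
… ∩ ⟦happy⟧ = {e₉} ∩ {e₁, e₂, e₆, e₈, e₉, e₁₁, e₁₂} = {e₉}
So ⟦yellow happy clerk below e₁₄ who e₁₁ avoided⟧ = {e₉}.

{e₉}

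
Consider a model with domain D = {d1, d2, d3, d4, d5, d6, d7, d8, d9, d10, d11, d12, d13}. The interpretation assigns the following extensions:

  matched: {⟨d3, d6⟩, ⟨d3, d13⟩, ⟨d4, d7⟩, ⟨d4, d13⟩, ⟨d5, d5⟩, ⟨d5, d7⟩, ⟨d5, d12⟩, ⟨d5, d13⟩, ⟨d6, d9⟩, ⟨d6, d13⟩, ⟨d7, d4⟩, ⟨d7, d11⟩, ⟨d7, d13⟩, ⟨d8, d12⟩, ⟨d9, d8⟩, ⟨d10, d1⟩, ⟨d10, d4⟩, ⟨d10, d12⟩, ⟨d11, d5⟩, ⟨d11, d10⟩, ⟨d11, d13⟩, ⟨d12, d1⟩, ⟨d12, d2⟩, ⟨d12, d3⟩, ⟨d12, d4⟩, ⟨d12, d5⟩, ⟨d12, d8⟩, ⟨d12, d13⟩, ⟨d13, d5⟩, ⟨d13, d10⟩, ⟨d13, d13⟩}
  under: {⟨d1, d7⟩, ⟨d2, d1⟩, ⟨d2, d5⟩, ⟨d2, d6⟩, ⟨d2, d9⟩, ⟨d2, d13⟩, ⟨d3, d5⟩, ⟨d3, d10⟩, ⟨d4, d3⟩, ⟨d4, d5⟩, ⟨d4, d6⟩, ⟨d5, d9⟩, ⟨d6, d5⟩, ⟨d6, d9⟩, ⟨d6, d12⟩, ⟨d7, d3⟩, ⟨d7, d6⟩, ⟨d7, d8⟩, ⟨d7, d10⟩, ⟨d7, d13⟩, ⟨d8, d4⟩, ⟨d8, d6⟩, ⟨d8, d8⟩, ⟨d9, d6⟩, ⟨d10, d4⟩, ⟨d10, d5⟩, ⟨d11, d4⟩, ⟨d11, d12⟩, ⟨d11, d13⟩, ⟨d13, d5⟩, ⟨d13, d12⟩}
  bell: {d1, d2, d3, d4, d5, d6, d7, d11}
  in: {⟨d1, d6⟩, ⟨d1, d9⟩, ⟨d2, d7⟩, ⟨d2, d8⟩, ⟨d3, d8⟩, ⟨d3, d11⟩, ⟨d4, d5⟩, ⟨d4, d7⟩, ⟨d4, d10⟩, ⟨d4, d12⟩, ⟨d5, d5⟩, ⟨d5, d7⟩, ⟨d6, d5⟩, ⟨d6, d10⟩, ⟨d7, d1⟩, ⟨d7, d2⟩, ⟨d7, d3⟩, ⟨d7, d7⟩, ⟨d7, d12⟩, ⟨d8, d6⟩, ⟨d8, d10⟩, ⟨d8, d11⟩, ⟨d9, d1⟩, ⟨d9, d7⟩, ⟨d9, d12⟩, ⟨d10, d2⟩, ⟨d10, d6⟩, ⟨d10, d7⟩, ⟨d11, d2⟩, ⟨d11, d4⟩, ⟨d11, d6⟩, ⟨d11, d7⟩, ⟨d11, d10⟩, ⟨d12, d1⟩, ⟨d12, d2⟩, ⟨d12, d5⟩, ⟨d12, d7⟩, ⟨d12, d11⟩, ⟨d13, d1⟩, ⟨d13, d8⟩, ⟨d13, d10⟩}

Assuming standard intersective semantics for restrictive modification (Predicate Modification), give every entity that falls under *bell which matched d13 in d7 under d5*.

{d4}

⟦which matched d13⟧ = {x : ⟨x, d13⟩ ∈ ⟦matched⟧} = {d3, d4, d5, d6, d7, d11, d12, d13}
⟦in d7⟧ = {x : ⟨x, d7⟩ ∈ ⟦in⟧} = {d2, d4, d5, d7, d9, d10, d11, d12}
⟦under d5⟧ = {x : ⟨x, d5⟩ ∈ ⟦under⟧} = {d2, d3, d4, d6, d10, d13}
⟦bell⟧ = {d1, d2, d3, d4, d5, d6, d7, d11}
… ∩ ⟦which matched d13⟧ = {d1, d2, d3, d4, d5, d6, d7, d11} ∩ {d3, d4, d5, d6, d7, d11, d12, d13} = {d3, d4, d5, d6, d7, d11}
… ∩ ⟦in d7⟧ = {d3, d4, d5, d6, d7, d11} ∩ {d2, d4, d5, d7, d9, d10, d11, d12} = {d4, d5, d7, d11}
… ∩ ⟦under d5⟧ = {d4, d5, d7, d11} ∩ {d2, d3, d4, d6, d10, d13} = {d4}
So ⟦bell which matched d13 in d7 under d5⟧ = {d4}.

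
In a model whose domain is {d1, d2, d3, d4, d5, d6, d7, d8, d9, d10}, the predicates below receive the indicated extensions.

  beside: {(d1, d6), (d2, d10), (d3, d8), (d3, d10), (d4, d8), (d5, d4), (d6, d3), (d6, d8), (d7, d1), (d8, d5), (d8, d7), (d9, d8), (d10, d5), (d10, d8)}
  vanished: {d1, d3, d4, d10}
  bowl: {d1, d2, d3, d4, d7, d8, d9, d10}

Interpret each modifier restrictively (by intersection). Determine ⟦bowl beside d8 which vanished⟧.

⟦beside d8⟧ = {x : ⟨x, d8⟩ ∈ ⟦beside⟧} = {d3, d4, d6, d9, d10}
⟦which vanished⟧ = ⟦vanished⟧ = {d1, d3, d4, d10}
⟦bowl⟧ = {d1, d2, d3, d4, d7, d8, d9, d10}
… ∩ ⟦beside d8⟧ = {d1, d2, d3, d4, d7, d8, d9, d10} ∩ {d3, d4, d6, d9, d10} = {d3, d4, d9, d10}
… ∩ ⟦which vanished⟧ = {d3, d4, d9, d10} ∩ {d1, d3, d4, d10} = {d3, d4, d10}
So ⟦bowl beside d8 which vanished⟧ = {d3, d4, d10}.

{d3, d4, d10}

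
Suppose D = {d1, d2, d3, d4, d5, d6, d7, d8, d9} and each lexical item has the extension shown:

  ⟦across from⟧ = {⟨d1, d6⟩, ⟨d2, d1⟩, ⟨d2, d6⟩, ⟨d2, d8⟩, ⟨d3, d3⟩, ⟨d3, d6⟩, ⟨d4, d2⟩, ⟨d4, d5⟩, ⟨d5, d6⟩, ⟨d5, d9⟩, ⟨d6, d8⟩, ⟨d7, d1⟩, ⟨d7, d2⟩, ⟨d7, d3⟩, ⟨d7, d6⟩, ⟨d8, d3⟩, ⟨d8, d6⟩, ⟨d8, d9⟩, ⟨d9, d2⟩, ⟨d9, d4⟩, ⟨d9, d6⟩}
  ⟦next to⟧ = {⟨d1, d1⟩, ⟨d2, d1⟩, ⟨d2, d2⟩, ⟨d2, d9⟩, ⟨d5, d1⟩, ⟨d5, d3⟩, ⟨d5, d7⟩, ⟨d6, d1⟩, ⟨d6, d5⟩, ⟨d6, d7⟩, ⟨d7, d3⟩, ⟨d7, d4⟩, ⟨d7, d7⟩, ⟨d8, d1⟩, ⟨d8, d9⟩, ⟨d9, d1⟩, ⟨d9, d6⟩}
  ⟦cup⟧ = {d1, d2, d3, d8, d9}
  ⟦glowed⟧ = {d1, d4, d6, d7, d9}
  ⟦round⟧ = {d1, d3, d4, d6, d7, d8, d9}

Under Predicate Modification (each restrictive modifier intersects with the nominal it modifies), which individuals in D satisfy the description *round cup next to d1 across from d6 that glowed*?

{d1, d9}

⟦next to d1⟧ = {x : ⟨x, d1⟩ ∈ ⟦next to⟧} = {d1, d2, d5, d6, d8, d9}
⟦across from d6⟧ = {x : ⟨x, d6⟩ ∈ ⟦across from⟧} = {d1, d2, d3, d5, d7, d8, d9}
⟦that glowed⟧ = ⟦glowed⟧ = {d1, d4, d6, d7, d9}
⟦cup⟧ = {d1, d2, d3, d8, d9}
… ∩ ⟦next to d1⟧ = {d1, d2, d3, d8, d9} ∩ {d1, d2, d5, d6, d8, d9} = {d1, d2, d8, d9}
… ∩ ⟦across from d6⟧ = {d1, d2, d8, d9} ∩ {d1, d2, d3, d5, d7, d8, d9} = {d1, d2, d8, d9}
… ∩ ⟦that glowed⟧ = {d1, d2, d8, d9} ∩ {d1, d4, d6, d7, d9} = {d1, d9}
… ∩ ⟦round⟧ = {d1, d9} ∩ {d1, d3, d4, d6, d7, d8, d9} = {d1, d9}
So ⟦round cup next to d1 across from d6 that glowed⟧ = {d1, d9}.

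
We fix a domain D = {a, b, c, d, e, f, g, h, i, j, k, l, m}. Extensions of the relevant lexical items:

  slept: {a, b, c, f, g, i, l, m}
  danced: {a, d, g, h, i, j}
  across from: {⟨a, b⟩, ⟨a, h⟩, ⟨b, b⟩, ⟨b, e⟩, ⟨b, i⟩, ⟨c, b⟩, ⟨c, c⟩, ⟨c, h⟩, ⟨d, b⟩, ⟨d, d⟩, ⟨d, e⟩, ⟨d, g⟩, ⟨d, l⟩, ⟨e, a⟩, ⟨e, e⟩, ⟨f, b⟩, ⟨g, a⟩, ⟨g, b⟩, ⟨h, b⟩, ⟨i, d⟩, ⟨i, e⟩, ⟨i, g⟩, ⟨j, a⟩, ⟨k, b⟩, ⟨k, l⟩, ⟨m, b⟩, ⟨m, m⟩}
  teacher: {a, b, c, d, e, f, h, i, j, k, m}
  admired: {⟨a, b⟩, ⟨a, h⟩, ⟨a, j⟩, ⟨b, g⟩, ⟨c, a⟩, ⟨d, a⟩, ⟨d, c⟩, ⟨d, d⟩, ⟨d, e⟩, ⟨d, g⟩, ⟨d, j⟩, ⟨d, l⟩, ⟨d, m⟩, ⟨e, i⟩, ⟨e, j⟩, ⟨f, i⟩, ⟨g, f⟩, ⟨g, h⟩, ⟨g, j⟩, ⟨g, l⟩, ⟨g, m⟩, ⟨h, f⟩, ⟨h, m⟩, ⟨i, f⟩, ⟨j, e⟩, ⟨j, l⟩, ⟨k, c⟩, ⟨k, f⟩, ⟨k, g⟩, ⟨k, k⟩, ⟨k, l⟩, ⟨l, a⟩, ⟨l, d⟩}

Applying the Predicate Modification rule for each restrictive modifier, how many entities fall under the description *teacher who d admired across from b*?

⟦who d admired⟧ = {x : ⟨d, x⟩ ∈ ⟦admired⟧} = {a, c, d, e, g, j, l, m}
⟦across from b⟧ = {x : ⟨x, b⟩ ∈ ⟦across from⟧} = {a, b, c, d, f, g, h, k, m}
⟦teacher⟧ = {a, b, c, d, e, f, h, i, j, k, m}
… ∩ ⟦who d admired⟧ = {a, b, c, d, e, f, h, i, j, k, m} ∩ {a, c, d, e, g, j, l, m} = {a, c, d, e, j, m}
… ∩ ⟦across from b⟧ = {a, c, d, e, j, m} ∩ {a, b, c, d, f, g, h, k, m} = {a, c, d, m}
⟦teacher who d admired across from b⟧ = {a, c, d, m}, so the cardinality is 4.

4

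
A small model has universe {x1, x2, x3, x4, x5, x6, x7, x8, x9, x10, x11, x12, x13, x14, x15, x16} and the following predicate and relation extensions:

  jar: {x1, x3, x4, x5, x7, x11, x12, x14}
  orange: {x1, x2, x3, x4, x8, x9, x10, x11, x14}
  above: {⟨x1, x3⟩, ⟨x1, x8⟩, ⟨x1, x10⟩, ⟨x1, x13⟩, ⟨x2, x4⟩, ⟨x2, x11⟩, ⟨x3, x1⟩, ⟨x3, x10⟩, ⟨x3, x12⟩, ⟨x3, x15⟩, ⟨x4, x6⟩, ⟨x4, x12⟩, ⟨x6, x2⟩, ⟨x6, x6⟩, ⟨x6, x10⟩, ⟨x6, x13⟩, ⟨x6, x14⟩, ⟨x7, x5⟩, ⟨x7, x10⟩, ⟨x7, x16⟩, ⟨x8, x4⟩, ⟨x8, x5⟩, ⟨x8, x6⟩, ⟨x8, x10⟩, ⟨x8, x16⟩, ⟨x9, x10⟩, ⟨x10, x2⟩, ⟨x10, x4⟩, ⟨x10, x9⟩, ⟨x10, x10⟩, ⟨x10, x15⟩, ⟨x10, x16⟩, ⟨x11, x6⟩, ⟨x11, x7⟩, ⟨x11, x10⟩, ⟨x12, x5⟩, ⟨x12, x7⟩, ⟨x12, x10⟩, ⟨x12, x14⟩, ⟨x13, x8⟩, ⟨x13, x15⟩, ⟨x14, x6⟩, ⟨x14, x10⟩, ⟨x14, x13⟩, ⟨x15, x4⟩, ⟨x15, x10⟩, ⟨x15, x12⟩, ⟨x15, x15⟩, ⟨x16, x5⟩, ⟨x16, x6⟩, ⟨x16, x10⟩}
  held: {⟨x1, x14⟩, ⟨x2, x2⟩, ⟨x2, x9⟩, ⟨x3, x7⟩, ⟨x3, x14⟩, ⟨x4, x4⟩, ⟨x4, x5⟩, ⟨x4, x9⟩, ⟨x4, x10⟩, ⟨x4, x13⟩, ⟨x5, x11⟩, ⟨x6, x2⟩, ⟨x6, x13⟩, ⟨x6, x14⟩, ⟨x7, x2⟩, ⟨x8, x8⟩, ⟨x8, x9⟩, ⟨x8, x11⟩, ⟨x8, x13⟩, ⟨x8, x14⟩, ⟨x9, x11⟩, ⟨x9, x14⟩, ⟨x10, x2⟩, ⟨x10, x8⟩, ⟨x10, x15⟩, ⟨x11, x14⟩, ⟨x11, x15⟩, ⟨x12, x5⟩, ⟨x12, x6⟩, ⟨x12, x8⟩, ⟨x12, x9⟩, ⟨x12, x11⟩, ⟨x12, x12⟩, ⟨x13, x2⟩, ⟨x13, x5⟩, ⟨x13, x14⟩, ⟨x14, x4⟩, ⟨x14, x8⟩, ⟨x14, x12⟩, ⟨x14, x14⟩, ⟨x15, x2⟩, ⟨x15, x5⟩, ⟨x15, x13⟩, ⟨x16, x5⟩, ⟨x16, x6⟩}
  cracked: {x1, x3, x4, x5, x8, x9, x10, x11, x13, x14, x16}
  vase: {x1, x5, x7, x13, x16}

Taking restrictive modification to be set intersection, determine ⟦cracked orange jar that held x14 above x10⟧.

{x1, x3, x11, x14}

⟦that held x14⟧ = {x : ⟨x, x14⟩ ∈ ⟦held⟧} = {x1, x3, x6, x8, x9, x11, x13, x14}
⟦above x10⟧ = {x : ⟨x, x10⟩ ∈ ⟦above⟧} = {x1, x3, x6, x7, x8, x9, x10, x11, x12, x14, x15, x16}
⟦jar⟧ = {x1, x3, x4, x5, x7, x11, x12, x14}
… ∩ ⟦that held x14⟧ = {x1, x3, x4, x5, x7, x11, x12, x14} ∩ {x1, x3, x6, x8, x9, x11, x13, x14} = {x1, x3, x11, x14}
… ∩ ⟦above x10⟧ = {x1, x3, x11, x14} ∩ {x1, x3, x6, x7, x8, x9, x10, x11, x12, x14, x15, x16} = {x1, x3, x11, x14}
… ∩ ⟦cracked⟧ = {x1, x3, x11, x14} ∩ {x1, x3, x4, x5, x8, x9, x10, x11, x13, x14, x16} = {x1, x3, x11, x14}
… ∩ ⟦orange⟧ = {x1, x3, x11, x14} ∩ {x1, x2, x3, x4, x8, x9, x10, x11, x14} = {x1, x3, x11, x14}
So ⟦cracked orange jar that held x14 above x10⟧ = {x1, x3, x11, x14}.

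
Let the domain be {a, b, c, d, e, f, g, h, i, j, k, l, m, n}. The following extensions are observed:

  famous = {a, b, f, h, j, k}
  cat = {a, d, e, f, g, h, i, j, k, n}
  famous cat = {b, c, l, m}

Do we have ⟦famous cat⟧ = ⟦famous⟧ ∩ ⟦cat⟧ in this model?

⟦famous⟧ ∩ ⟦cat⟧ = {a, b, f, h, j, k} ∩ {a, d, e, f, g, h, i, j, k, n} = {a, f, h, j, k}
Observed ⟦famous cat⟧ = {b, c, l, m}.
These differ, so the modifier is not intersective in this model.

no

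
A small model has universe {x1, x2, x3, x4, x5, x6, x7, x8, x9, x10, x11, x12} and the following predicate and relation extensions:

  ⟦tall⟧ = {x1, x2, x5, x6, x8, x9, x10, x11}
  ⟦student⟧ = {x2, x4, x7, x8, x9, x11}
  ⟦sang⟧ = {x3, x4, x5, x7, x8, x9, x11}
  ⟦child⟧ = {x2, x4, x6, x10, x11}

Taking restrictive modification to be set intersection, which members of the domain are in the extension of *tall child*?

{x2, x6, x10, x11}

⟦child⟧ = {x2, x4, x6, x10, x11}
… ∩ ⟦tall⟧ = {x2, x4, x6, x10, x11} ∩ {x1, x2, x5, x6, x8, x9, x10, x11} = {x2, x6, x10, x11}
So ⟦tall child⟧ = {x2, x6, x10, x11}.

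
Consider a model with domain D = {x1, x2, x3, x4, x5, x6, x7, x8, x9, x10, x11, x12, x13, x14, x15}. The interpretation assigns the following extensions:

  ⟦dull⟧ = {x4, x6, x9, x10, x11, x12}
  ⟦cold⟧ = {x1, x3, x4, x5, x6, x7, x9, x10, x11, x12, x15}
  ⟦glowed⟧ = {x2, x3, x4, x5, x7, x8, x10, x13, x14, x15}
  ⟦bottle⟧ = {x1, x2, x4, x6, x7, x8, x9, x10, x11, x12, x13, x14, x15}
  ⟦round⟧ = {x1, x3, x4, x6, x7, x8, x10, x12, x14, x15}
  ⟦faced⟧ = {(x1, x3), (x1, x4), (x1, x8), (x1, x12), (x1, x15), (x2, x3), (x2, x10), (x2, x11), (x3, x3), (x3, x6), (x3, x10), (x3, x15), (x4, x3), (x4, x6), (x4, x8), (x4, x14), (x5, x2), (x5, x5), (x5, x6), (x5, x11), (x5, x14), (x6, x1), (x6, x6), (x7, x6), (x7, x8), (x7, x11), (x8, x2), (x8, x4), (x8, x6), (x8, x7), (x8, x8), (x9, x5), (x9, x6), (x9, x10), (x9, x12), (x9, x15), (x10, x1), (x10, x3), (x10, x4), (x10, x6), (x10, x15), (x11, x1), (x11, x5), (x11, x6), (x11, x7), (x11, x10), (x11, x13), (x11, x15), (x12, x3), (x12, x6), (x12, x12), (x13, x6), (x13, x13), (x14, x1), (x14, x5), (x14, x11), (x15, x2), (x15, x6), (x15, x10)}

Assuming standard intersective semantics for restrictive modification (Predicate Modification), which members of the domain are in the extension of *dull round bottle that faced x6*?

{x4, x6, x10, x12}

⟦that faced x6⟧ = {x : ⟨x, x6⟩ ∈ ⟦faced⟧} = {x3, x4, x5, x6, x7, x8, x9, x10, x11, x12, x13, x15}
⟦bottle⟧ = {x1, x2, x4, x6, x7, x8, x9, x10, x11, x12, x13, x14, x15}
… ∩ ⟦that faced x6⟧ = {x1, x2, x4, x6, x7, x8, x9, x10, x11, x12, x13, x14, x15} ∩ {x3, x4, x5, x6, x7, x8, x9, x10, x11, x12, x13, x15} = {x4, x6, x7, x8, x9, x10, x11, x12, x13, x15}
… ∩ ⟦dull⟧ = {x4, x6, x7, x8, x9, x10, x11, x12, x13, x15} ∩ {x4, x6, x9, x10, x11, x12} = {x4, x6, x9, x10, x11, x12}
… ∩ ⟦round⟧ = {x4, x6, x9, x10, x11, x12} ∩ {x1, x3, x4, x6, x7, x8, x10, x12, x14, x15} = {x4, x6, x10, x12}
So ⟦dull round bottle that faced x6⟧ = {x4, x6, x10, x12}.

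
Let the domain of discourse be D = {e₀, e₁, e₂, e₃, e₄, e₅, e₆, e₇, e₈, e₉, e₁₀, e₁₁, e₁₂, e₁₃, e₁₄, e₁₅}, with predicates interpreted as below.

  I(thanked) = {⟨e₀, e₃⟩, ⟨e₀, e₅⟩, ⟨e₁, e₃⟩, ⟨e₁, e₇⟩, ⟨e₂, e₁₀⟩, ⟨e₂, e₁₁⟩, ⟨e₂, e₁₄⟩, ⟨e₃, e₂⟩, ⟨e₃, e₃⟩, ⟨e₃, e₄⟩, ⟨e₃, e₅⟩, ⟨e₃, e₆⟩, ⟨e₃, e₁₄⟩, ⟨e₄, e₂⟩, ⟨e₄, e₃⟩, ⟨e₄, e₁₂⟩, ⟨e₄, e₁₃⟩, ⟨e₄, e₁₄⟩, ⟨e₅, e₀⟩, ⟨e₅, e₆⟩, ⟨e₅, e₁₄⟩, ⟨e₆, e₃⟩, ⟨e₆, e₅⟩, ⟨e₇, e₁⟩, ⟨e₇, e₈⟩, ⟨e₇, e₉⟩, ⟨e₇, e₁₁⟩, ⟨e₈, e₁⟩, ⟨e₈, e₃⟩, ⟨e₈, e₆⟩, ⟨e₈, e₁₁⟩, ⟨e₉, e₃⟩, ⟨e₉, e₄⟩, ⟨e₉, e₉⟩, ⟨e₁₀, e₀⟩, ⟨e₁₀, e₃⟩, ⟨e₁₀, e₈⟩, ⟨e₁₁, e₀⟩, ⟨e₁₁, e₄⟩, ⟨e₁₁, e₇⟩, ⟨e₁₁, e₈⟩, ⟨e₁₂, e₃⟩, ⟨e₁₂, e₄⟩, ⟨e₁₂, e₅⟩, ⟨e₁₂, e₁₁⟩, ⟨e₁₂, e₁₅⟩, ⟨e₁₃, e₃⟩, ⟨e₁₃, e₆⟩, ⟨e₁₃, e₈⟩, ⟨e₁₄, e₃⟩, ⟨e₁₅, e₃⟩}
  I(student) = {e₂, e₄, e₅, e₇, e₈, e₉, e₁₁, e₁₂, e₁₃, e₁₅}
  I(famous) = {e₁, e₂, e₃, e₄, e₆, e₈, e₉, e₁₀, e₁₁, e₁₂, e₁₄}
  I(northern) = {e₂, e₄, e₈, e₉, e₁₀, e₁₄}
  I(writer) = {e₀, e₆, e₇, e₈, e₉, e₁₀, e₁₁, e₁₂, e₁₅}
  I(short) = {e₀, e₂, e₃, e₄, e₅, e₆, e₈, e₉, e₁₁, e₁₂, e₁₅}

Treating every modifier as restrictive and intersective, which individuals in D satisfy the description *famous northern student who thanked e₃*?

{e₄, e₈, e₉}

⟦who thanked e₃⟧ = {x : ⟨x, e₃⟩ ∈ ⟦thanked⟧} = {e₀, e₁, e₃, e₄, e₆, e₈, e₉, e₁₀, e₁₂, e₁₃, e₁₄, e₁₅}
⟦student⟧ = {e₂, e₄, e₅, e₇, e₈, e₉, e₁₁, e₁₂, e₁₃, e₁₅}
… ∩ ⟦who thanked e₃⟧ = {e₂, e₄, e₅, e₇, e₈, e₉, e₁₁, e₁₂, e₁₃, e₁₅} ∩ {e₀, e₁, e₃, e₄, e₆, e₈, e₉, e₁₀, e₁₂, e₁₃, e₁₄, e₁₅} = {e₄, e₈, e₉, e₁₂, e₁₃, e₁₅}
… ∩ ⟦famous⟧ = {e₄, e₈, e₉, e₁₂, e₁₃, e₁₅} ∩ {e₁, e₂, e₃, e₄, e₆, e₈, e₉, e₁₀, e₁₁, e₁₂, e₁₄} = {e₄, e₈, e₉, e₁₂}
… ∩ ⟦northern⟧ = {e₄, e₈, e₉, e₁₂} ∩ {e₂, e₄, e₈, e₉, e₁₀, e₁₄} = {e₄, e₈, e₉}
So ⟦famous northern student who thanked e₃⟧ = {e₄, e₈, e₉}.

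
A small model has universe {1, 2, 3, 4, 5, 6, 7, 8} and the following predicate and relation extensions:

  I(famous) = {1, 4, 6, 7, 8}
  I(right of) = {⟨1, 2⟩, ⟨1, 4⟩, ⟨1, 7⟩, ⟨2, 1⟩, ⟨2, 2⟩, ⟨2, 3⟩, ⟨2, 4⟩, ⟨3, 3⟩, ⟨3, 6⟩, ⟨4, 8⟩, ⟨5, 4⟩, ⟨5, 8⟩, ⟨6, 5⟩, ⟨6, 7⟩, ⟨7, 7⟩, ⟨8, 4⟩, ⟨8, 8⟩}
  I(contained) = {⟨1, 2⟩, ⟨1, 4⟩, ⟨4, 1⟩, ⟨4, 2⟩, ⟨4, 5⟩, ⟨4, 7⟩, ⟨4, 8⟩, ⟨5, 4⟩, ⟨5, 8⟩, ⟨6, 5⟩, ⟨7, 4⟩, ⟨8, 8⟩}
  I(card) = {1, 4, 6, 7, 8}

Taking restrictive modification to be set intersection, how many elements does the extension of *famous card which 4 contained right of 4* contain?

2

⟦which 4 contained⟧ = {x : ⟨4, x⟩ ∈ ⟦contained⟧} = {1, 2, 5, 7, 8}
⟦right of 4⟧ = {x : ⟨x, 4⟩ ∈ ⟦right of⟧} = {1, 2, 5, 8}
⟦card⟧ = {1, 4, 6, 7, 8}
… ∩ ⟦which 4 contained⟧ = {1, 4, 6, 7, 8} ∩ {1, 2, 5, 7, 8} = {1, 7, 8}
… ∩ ⟦right of 4⟧ = {1, 7, 8} ∩ {1, 2, 5, 8} = {1, 8}
… ∩ ⟦famous⟧ = {1, 8} ∩ {1, 4, 6, 7, 8} = {1, 8}
⟦famous card which 4 contained right of 4⟧ = {1, 8}, so the cardinality is 2.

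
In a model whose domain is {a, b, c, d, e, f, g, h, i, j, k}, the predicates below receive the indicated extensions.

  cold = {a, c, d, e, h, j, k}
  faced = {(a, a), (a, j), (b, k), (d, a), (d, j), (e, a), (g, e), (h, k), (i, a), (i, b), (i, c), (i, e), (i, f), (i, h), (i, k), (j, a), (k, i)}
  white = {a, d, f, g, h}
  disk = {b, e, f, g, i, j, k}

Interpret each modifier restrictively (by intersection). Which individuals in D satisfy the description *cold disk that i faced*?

⟦that i faced⟧ = {x : ⟨i, x⟩ ∈ ⟦faced⟧} = {a, b, c, e, f, h, k}
⟦disk⟧ = {b, e, f, g, i, j, k}
… ∩ ⟦that i faced⟧ = {b, e, f, g, i, j, k} ∩ {a, b, c, e, f, h, k} = {b, e, f, k}
… ∩ ⟦cold⟧ = {b, e, f, k} ∩ {a, c, d, e, h, j, k} = {e, k}
So ⟦cold disk that i faced⟧ = {e, k}.

{e, k}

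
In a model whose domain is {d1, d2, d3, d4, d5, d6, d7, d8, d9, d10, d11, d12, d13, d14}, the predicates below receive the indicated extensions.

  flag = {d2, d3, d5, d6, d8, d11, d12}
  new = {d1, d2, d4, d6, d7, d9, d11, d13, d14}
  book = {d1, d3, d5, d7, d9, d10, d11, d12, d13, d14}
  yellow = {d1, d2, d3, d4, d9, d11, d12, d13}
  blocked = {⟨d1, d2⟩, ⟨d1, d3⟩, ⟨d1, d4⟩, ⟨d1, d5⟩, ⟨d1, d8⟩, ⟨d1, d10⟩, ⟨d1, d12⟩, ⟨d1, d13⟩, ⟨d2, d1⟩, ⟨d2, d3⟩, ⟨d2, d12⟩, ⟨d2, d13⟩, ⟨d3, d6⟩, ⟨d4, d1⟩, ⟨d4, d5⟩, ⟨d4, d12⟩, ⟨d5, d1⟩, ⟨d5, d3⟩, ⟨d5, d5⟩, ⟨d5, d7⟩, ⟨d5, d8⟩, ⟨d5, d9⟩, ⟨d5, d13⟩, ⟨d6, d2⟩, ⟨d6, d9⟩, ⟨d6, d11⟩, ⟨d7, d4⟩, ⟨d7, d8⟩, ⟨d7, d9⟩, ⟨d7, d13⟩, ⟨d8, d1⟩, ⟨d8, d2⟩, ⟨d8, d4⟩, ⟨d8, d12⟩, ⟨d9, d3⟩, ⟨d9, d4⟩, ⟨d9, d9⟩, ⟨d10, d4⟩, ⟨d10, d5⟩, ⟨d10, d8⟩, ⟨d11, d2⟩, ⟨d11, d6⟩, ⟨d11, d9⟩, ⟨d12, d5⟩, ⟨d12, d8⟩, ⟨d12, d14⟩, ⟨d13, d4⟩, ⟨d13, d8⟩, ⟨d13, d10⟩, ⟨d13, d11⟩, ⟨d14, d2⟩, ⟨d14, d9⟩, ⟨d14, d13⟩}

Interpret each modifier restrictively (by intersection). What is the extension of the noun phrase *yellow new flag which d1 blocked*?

{d2}

⟦which d1 blocked⟧ = {x : ⟨d1, x⟩ ∈ ⟦blocked⟧} = {d2, d3, d4, d5, d8, d10, d12, d13}
⟦flag⟧ = {d2, d3, d5, d6, d8, d11, d12}
… ∩ ⟦which d1 blocked⟧ = {d2, d3, d5, d6, d8, d11, d12} ∩ {d2, d3, d4, d5, d8, d10, d12, d13} = {d2, d3, d5, d8, d12}
… ∩ ⟦yellow⟧ = {d2, d3, d5, d8, d12} ∩ {d1, d2, d3, d4, d9, d11, d12, d13} = {d2, d3, d12}
… ∩ ⟦new⟧ = {d2, d3, d12} ∩ {d1, d2, d4, d6, d7, d9, d11, d13, d14} = {d2}
So ⟦yellow new flag which d1 blocked⟧ = {d2}.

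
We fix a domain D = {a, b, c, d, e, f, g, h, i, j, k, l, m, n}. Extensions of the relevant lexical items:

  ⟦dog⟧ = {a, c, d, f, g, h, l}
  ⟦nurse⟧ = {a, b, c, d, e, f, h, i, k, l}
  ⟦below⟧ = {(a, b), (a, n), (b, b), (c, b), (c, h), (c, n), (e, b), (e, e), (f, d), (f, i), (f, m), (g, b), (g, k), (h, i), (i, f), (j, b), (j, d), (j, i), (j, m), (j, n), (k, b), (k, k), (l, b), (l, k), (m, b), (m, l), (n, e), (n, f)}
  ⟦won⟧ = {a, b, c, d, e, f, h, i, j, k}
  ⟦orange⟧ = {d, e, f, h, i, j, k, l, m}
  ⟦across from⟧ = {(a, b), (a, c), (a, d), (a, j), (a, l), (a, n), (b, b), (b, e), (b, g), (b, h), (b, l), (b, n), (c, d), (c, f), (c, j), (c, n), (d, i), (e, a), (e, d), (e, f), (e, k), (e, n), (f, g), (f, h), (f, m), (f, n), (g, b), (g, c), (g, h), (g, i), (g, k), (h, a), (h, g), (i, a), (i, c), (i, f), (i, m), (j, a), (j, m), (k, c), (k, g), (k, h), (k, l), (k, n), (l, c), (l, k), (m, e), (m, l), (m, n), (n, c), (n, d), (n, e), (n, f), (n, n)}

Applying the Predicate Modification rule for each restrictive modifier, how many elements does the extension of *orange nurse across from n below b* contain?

⟦across from n⟧ = {x : ⟨x, n⟩ ∈ ⟦across from⟧} = {a, b, c, e, f, k, m, n}
⟦below b⟧ = {x : ⟨x, b⟩ ∈ ⟦below⟧} = {a, b, c, e, g, j, k, l, m}
⟦nurse⟧ = {a, b, c, d, e, f, h, i, k, l}
… ∩ ⟦across from n⟧ = {a, b, c, d, e, f, h, i, k, l} ∩ {a, b, c, e, f, k, m, n} = {a, b, c, e, f, k}
… ∩ ⟦below b⟧ = {a, b, c, e, f, k} ∩ {a, b, c, e, g, j, k, l, m} = {a, b, c, e, k}
… ∩ ⟦orange⟧ = {a, b, c, e, k} ∩ {d, e, f, h, i, j, k, l, m} = {e, k}
⟦orange nurse across from n below b⟧ = {e, k}, so the cardinality is 2.

2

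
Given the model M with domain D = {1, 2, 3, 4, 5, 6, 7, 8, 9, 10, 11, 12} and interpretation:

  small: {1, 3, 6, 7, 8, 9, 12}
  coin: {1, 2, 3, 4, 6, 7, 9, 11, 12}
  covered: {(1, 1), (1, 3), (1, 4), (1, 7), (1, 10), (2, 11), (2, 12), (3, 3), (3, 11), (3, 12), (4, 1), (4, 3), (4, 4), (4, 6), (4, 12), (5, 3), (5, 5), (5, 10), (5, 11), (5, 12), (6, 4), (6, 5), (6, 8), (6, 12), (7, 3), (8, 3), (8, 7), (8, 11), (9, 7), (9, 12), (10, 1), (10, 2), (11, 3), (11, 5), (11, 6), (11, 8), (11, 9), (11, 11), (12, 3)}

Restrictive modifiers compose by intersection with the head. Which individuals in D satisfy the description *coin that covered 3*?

{1, 3, 4, 7, 11, 12}

⟦that covered 3⟧ = {x : ⟨x, 3⟩ ∈ ⟦covered⟧} = {1, 3, 4, 5, 7, 8, 11, 12}
⟦coin⟧ = {1, 2, 3, 4, 6, 7, 9, 11, 12}
… ∩ ⟦that covered 3⟧ = {1, 2, 3, 4, 6, 7, 9, 11, 12} ∩ {1, 3, 4, 5, 7, 8, 11, 12} = {1, 3, 4, 7, 11, 12}
So ⟦coin that covered 3⟧ = {1, 3, 4, 7, 11, 12}.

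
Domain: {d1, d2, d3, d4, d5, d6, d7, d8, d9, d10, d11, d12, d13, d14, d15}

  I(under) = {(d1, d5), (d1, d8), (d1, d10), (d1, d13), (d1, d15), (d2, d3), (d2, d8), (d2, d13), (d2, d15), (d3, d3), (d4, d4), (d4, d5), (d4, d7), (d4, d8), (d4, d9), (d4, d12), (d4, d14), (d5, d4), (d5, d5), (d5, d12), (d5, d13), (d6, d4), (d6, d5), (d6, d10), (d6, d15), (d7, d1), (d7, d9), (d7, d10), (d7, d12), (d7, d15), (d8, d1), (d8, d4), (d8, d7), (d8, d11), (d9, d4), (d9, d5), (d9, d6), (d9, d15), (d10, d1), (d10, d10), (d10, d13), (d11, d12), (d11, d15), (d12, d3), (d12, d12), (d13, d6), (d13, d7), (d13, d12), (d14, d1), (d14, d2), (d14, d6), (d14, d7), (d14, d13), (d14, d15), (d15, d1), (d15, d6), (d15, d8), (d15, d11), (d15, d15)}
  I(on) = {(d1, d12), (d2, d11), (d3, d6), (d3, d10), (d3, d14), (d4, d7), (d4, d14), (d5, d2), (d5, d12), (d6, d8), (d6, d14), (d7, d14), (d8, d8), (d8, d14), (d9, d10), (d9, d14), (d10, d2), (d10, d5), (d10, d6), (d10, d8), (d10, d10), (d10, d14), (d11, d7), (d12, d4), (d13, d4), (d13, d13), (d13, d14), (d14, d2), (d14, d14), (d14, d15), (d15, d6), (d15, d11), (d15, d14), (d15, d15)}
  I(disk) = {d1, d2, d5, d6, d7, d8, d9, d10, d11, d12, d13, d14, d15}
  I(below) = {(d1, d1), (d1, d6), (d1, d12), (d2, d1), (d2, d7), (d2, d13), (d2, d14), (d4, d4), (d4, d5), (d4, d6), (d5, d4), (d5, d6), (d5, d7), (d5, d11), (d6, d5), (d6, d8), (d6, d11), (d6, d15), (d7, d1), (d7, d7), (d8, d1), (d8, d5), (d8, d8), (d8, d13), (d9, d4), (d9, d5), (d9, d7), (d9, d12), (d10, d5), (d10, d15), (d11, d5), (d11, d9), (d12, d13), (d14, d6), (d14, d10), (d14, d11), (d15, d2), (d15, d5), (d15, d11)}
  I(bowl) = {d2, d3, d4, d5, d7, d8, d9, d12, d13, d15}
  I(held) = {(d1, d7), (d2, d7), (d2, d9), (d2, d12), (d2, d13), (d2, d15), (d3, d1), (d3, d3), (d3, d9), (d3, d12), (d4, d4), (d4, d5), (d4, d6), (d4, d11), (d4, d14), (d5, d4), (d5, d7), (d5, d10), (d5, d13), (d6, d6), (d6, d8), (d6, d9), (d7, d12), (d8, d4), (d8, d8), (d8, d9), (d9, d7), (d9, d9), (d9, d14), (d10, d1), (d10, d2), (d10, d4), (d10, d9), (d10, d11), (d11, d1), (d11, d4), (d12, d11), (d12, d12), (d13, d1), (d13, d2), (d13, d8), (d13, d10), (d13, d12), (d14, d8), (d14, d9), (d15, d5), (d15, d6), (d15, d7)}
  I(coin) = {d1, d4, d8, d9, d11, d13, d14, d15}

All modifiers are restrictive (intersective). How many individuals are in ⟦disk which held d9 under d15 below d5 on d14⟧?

⟦which held d9⟧ = {x : ⟨x, d9⟩ ∈ ⟦held⟧} = {d2, d3, d6, d8, d9, d10, d14}
⟦under d15⟧ = {x : ⟨x, d15⟩ ∈ ⟦under⟧} = {d1, d2, d6, d7, d9, d11, d14, d15}
⟦below d5⟧ = {x : ⟨x, d5⟩ ∈ ⟦below⟧} = {d4, d6, d8, d9, d10, d11, d15}
⟦on d14⟧ = {x : ⟨x, d14⟩ ∈ ⟦on⟧} = {d3, d4, d6, d7, d8, d9, d10, d13, d14, d15}
⟦disk⟧ = {d1, d2, d5, d6, d7, d8, d9, d10, d11, d12, d13, d14, d15}
… ∩ ⟦which held d9⟧ = {d1, d2, d5, d6, d7, d8, d9, d10, d11, d12, d13, d14, d15} ∩ {d2, d3, d6, d8, d9, d10, d14} = {d2, d6, d8, d9, d10, d14}
… ∩ ⟦under d15⟧ = {d2, d6, d8, d9, d10, d14} ∩ {d1, d2, d6, d7, d9, d11, d14, d15} = {d2, d6, d9, d14}
… ∩ ⟦below d5⟧ = {d2, d6, d9, d14} ∩ {d4, d6, d8, d9, d10, d11, d15} = {d6, d9}
… ∩ ⟦on d14⟧ = {d6, d9} ∩ {d3, d4, d6, d7, d8, d9, d10, d13, d14, d15} = {d6, d9}
⟦disk which held d9 under d15 below d5 on d14⟧ = {d6, d9}, so the cardinality is 2.

2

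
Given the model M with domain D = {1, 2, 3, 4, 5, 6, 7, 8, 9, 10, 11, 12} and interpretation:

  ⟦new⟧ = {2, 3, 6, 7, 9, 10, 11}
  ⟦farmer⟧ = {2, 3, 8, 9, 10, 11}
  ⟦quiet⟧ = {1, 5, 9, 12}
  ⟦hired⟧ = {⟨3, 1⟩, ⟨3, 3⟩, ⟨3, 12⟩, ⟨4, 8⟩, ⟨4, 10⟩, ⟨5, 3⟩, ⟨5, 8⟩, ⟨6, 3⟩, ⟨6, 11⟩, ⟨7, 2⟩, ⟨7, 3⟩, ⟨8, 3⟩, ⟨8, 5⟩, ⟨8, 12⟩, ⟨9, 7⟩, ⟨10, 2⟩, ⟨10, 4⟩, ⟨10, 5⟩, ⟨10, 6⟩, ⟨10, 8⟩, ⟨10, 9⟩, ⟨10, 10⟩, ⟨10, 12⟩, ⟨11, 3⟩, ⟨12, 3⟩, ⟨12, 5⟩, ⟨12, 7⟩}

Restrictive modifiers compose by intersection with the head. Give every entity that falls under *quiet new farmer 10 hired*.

{9}

⟦10 hired⟧ = {x : ⟨10, x⟩ ∈ ⟦hired⟧} = {2, 4, 5, 6, 8, 9, 10, 12}
⟦farmer⟧ = {2, 3, 8, 9, 10, 11}
… ∩ ⟦10 hired⟧ = {2, 3, 8, 9, 10, 11} ∩ {2, 4, 5, 6, 8, 9, 10, 12} = {2, 8, 9, 10}
… ∩ ⟦quiet⟧ = {2, 8, 9, 10} ∩ {1, 5, 9, 12} = {9}
… ∩ ⟦new⟧ = {9} ∩ {2, 3, 6, 7, 9, 10, 11} = {9}
So ⟦quiet new farmer 10 hired⟧ = {9}.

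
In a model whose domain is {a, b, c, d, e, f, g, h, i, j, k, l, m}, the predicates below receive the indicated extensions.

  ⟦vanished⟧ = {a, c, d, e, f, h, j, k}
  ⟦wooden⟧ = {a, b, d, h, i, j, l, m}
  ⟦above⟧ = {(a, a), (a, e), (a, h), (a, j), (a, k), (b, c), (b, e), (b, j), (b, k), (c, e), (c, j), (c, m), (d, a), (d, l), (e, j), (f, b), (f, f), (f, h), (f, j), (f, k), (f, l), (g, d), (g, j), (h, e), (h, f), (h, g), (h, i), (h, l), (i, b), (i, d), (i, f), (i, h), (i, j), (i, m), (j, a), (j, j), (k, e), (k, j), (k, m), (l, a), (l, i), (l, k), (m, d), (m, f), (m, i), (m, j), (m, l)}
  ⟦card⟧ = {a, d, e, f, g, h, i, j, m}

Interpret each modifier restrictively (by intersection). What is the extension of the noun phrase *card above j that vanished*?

⟦above j⟧ = {x : ⟨x, j⟩ ∈ ⟦above⟧} = {a, b, c, e, f, g, i, j, k, m}
⟦that vanished⟧ = ⟦vanished⟧ = {a, c, d, e, f, h, j, k}
⟦card⟧ = {a, d, e, f, g, h, i, j, m}
… ∩ ⟦above j⟧ = {a, d, e, f, g, h, i, j, m} ∩ {a, b, c, e, f, g, i, j, k, m} = {a, e, f, g, i, j, m}
… ∩ ⟦that vanished⟧ = {a, e, f, g, i, j, m} ∩ {a, c, d, e, f, h, j, k} = {a, e, f, j}
So ⟦card above j that vanished⟧ = {a, e, f, j}.

{a, e, f, j}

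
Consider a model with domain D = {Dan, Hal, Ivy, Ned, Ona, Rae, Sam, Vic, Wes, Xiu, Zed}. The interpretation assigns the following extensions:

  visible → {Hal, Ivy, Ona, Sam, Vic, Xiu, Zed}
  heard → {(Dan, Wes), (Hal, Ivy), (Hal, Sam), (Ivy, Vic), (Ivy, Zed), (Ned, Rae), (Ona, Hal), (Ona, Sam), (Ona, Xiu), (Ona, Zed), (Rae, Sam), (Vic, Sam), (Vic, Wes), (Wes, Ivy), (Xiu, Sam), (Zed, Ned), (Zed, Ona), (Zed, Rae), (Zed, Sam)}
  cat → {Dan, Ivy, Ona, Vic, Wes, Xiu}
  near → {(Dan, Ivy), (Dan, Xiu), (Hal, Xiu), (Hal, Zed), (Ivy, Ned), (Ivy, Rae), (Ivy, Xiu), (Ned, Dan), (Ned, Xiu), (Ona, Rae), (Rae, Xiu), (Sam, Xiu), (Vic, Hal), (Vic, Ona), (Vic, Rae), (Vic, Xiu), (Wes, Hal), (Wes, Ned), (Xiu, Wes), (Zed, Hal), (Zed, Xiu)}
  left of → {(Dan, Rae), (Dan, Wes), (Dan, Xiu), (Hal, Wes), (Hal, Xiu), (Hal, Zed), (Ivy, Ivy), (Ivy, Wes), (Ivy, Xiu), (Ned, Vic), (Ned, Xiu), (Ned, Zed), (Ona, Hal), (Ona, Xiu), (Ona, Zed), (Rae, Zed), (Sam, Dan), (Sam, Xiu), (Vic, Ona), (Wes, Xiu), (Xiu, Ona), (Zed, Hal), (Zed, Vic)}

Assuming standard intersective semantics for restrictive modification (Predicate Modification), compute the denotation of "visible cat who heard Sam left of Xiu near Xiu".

⟦who heard Sam⟧ = {x : ⟨x, Sam⟩ ∈ ⟦heard⟧} = {Hal, Ona, Rae, Vic, Xiu, Zed}
⟦left of Xiu⟧ = {x : ⟨x, Xiu⟩ ∈ ⟦left of⟧} = {Dan, Hal, Ivy, Ned, Ona, Sam, Wes}
⟦near Xiu⟧ = {x : ⟨x, Xiu⟩ ∈ ⟦near⟧} = {Dan, Hal, Ivy, Ned, Rae, Sam, Vic, Zed}
⟦cat⟧ = {Dan, Ivy, Ona, Vic, Wes, Xiu}
… ∩ ⟦who heard Sam⟧ = {Dan, Ivy, Ona, Vic, Wes, Xiu} ∩ {Hal, Ona, Rae, Vic, Xiu, Zed} = {Ona, Vic, Xiu}
… ∩ ⟦left of Xiu⟧ = {Ona, Vic, Xiu} ∩ {Dan, Hal, Ivy, Ned, Ona, Sam, Wes} = {Ona}
… ∩ ⟦near Xiu⟧ = {Ona} ∩ {Dan, Hal, Ivy, Ned, Rae, Sam, Vic, Zed} = ∅
… ∩ ⟦visible⟧ = ∅ ∩ {Hal, Ivy, Ona, Sam, Vic, Xiu, Zed} = ∅
So ⟦visible cat who heard Sam left of Xiu near Xiu⟧ = ∅.

∅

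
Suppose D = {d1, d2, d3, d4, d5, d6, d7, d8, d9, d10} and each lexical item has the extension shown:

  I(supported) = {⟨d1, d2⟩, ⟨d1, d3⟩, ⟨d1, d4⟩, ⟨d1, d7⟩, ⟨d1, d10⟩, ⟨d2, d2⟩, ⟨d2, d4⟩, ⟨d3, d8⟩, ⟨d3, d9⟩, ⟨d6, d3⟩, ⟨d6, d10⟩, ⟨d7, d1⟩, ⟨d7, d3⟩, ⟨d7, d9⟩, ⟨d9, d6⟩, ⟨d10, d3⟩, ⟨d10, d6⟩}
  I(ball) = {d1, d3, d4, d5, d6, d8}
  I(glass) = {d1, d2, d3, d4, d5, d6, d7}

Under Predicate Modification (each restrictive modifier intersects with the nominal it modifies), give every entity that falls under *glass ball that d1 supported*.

{d3, d4}

⟦that d1 supported⟧ = {x : ⟨d1, x⟩ ∈ ⟦supported⟧} = {d2, d3, d4, d7, d10}
⟦ball⟧ = {d1, d3, d4, d5, d6, d8}
… ∩ ⟦that d1 supported⟧ = {d1, d3, d4, d5, d6, d8} ∩ {d2, d3, d4, d7, d10} = {d3, d4}
… ∩ ⟦glass⟧ = {d3, d4} ∩ {d1, d2, d3, d4, d5, d6, d7} = {d3, d4}
So ⟦glass ball that d1 supported⟧ = {d3, d4}.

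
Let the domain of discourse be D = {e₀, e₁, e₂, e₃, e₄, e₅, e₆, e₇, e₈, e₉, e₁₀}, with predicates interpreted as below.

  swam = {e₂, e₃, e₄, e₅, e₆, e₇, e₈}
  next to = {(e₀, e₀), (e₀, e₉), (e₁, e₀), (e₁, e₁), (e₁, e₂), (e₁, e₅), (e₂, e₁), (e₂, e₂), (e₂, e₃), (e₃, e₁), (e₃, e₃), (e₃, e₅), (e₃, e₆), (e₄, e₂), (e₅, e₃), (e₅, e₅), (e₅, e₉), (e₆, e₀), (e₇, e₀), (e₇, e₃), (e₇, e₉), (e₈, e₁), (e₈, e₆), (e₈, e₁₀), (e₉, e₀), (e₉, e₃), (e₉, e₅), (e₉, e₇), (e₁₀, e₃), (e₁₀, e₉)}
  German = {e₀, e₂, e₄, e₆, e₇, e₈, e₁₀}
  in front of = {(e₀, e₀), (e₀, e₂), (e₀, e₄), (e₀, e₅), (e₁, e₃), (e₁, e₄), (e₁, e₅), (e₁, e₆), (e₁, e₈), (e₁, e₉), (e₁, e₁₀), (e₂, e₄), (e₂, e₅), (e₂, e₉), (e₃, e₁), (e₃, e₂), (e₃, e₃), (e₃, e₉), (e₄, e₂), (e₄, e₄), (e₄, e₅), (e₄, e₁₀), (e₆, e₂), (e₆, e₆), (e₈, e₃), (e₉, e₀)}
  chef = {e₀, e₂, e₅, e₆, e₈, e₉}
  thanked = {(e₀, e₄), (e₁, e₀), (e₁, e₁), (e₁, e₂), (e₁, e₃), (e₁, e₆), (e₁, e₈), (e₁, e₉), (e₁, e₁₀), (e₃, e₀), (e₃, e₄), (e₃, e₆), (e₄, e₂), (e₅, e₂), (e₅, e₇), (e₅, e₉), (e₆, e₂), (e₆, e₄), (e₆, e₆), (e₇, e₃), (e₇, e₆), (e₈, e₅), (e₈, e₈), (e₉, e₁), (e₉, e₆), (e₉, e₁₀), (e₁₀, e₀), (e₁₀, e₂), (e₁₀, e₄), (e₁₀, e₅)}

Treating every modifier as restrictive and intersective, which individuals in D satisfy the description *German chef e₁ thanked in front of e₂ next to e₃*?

{ }

⟦e₁ thanked⟧ = {x : ⟨e₁, x⟩ ∈ ⟦thanked⟧} = {e₀, e₁, e₂, e₃, e₆, e₈, e₉, e₁₀}
⟦in front of e₂⟧ = {x : ⟨x, e₂⟩ ∈ ⟦in front of⟧} = {e₀, e₃, e₄, e₆}
⟦next to e₃⟧ = {x : ⟨x, e₃⟩ ∈ ⟦next to⟧} = {e₂, e₃, e₅, e₇, e₉, e₁₀}
⟦chef⟧ = {e₀, e₂, e₅, e₆, e₈, e₉}
… ∩ ⟦e₁ thanked⟧ = {e₀, e₂, e₅, e₆, e₈, e₉} ∩ {e₀, e₁, e₂, e₃, e₆, e₈, e₉, e₁₀} = {e₀, e₂, e₆, e₈, e₉}
… ∩ ⟦in front of e₂⟧ = {e₀, e₂, e₆, e₈, e₉} ∩ {e₀, e₃, e₄, e₆} = {e₀, e₆}
… ∩ ⟦next to e₃⟧ = {e₀, e₆} ∩ {e₂, e₃, e₅, e₇, e₉, e₁₀} = ∅
… ∩ ⟦German⟧ = ∅ ∩ {e₀, e₂, e₄, e₆, e₇, e₈, e₁₀} = ∅
So ⟦German chef e₁ thanked in front of e₂ next to e₃⟧ = { }.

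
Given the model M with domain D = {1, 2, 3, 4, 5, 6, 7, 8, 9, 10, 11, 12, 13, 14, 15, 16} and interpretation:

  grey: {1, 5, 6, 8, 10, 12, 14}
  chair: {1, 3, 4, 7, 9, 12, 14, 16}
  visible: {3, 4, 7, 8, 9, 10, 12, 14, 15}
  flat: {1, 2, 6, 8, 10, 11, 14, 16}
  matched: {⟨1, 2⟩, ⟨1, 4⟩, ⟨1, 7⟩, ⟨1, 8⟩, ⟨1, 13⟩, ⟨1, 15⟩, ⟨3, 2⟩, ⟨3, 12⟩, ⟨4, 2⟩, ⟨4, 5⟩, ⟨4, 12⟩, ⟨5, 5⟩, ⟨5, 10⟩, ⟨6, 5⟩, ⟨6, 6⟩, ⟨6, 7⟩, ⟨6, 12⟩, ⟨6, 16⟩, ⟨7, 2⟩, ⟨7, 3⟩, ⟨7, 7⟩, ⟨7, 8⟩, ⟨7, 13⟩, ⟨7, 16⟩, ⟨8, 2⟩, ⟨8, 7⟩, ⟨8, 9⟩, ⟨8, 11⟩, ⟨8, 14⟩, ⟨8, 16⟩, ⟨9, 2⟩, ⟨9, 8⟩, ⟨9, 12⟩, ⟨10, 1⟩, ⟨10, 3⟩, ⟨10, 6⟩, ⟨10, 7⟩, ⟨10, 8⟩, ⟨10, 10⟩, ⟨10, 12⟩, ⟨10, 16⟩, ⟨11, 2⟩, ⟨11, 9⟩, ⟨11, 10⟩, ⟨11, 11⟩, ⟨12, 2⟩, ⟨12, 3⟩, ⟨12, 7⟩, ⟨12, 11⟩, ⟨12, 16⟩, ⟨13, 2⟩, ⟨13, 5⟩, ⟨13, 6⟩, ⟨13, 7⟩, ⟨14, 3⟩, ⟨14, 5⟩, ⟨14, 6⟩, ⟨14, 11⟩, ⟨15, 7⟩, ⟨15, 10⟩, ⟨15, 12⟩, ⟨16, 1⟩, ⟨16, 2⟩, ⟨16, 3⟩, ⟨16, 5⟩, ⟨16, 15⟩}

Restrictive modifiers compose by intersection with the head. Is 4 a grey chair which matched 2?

no

⟦which matched 2⟧ = {x : ⟨x, 2⟩ ∈ ⟦matched⟧} = {1, 3, 4, 7, 8, 9, 11, 12, 13, 16}
⟦chair⟧ = {1, 3, 4, 7, 9, 12, 14, 16}
… ∩ ⟦which matched 2⟧ = {1, 3, 4, 7, 9, 12, 14, 16} ∩ {1, 3, 4, 7, 8, 9, 11, 12, 13, 16} = {1, 3, 4, 7, 9, 12, 16}
… ∩ ⟦grey⟧ = {1, 3, 4, 7, 9, 12, 16} ∩ {1, 5, 6, 8, 10, 12, 14} = {1, 12}
⟦grey chair which matched 2⟧ = {1, 12}; 4 ∉ this set.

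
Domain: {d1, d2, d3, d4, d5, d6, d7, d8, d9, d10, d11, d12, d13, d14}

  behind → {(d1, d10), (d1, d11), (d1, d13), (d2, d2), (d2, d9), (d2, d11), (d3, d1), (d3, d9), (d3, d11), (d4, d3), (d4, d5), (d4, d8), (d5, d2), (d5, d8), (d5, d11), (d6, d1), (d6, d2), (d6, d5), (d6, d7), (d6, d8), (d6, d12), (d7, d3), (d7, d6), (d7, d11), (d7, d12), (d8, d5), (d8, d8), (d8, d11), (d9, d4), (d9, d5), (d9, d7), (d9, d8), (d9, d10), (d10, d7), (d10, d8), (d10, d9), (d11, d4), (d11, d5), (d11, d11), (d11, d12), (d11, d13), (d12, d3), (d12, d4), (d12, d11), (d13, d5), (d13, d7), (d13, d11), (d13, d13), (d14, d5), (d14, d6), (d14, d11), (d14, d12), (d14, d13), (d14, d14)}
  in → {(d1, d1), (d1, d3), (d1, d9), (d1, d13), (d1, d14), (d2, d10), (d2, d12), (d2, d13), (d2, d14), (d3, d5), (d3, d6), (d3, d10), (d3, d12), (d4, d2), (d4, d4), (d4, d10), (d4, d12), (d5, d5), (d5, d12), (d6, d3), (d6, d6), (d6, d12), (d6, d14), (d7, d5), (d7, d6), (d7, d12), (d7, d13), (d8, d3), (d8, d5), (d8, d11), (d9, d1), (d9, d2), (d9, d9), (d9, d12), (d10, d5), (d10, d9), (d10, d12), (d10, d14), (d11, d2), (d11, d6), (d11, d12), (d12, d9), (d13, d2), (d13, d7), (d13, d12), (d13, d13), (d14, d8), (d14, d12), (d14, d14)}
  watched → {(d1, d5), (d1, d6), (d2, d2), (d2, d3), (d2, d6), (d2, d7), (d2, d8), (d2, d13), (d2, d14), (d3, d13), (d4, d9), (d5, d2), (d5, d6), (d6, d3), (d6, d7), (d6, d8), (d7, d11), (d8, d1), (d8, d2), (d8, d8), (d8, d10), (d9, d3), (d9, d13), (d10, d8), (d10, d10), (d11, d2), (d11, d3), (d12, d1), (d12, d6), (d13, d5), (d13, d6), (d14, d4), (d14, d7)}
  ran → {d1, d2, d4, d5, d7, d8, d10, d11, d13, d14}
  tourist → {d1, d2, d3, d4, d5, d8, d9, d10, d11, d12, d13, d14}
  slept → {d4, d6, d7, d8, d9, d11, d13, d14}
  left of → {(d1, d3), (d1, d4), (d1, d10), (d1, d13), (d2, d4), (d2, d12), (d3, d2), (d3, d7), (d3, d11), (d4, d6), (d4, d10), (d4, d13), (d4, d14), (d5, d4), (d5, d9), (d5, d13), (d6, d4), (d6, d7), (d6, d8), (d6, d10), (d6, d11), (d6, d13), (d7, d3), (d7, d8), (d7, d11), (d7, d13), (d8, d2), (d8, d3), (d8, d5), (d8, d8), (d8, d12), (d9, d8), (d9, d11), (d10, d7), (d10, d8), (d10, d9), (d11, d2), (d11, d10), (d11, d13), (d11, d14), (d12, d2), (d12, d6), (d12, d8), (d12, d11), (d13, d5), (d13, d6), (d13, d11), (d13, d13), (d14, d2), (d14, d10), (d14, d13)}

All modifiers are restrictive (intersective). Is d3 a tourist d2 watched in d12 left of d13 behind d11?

⟦d2 watched⟧ = {x : ⟨d2, x⟩ ∈ ⟦watched⟧} = {d2, d3, d6, d7, d8, d13, d14}
⟦in d12⟧ = {x : ⟨x, d12⟩ ∈ ⟦in⟧} = {d2, d3, d4, d5, d6, d7, d9, d10, d11, d13, d14}
⟦left of d13⟧ = {x : ⟨x, d13⟩ ∈ ⟦left of⟧} = {d1, d4, d5, d6, d7, d11, d13, d14}
⟦behind d11⟧ = {x : ⟨x, d11⟩ ∈ ⟦behind⟧} = {d1, d2, d3, d5, d7, d8, d11, d12, d13, d14}
⟦tourist⟧ = {d1, d2, d3, d4, d5, d8, d9, d10, d11, d12, d13, d14}
… ∩ ⟦d2 watched⟧ = {d1, d2, d3, d4, d5, d8, d9, d10, d11, d12, d13, d14} ∩ {d2, d3, d6, d7, d8, d13, d14} = {d2, d3, d8, d13, d14}
… ∩ ⟦in d12⟧ = {d2, d3, d8, d13, d14} ∩ {d2, d3, d4, d5, d6, d7, d9, d10, d11, d13, d14} = {d2, d3, d13, d14}
… ∩ ⟦left of d13⟧ = {d2, d3, d13, d14} ∩ {d1, d4, d5, d6, d7, d11, d13, d14} = {d13, d14}
… ∩ ⟦behind d11⟧ = {d13, d14} ∩ {d1, d2, d3, d5, d7, d8, d11, d12, d13, d14} = {d13, d14}
⟦tourist d2 watched in d12 left of d13 behind d11⟧ = {d13, d14}; d3 ∉ this set.

no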